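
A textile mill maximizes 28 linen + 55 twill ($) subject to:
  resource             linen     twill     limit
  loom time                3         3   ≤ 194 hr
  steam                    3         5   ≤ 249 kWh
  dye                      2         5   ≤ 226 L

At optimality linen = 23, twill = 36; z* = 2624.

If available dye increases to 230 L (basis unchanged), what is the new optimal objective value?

Check each constraint at x*: loom time 177/194 (slack 17); steam 249/249 (tight); dye 226/226 (tight).
By complementary slackness, y = 0 for the non-binding constraint.
Dual feasibility on the basic columns requires 3·y_steam + 2·y_dye = 28, 5·y_steam + 5·y_dye = 55.
→ y_steam = 6 and y_dye = 5.
Δz = y_dye·Δb = 5 × (4) = 20, so new z* = 2624 + 20 = 2644.

2644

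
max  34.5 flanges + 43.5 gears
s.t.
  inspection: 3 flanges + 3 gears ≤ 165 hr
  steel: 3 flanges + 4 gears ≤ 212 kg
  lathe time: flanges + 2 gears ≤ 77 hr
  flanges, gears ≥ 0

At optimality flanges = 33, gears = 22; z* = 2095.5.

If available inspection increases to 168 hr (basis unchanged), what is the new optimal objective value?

2121

Binding: inspection and lathe time. Non-binding: steel (25 unused).
Since steel is not tight, its dual is 0.
From A_Bᵀ y = c: 3·y_inspection + 1·y_lathe time = 34.5; 3·y_inspection + 2·y_lathe time = 43.5.
Solving: y_inspection = 8.5, y_lathe time = 9.
Δz = y_inspection·Δb = 8.5 × (3) = 25.5, so new z* = 2095.5 + 25.5 = 2121.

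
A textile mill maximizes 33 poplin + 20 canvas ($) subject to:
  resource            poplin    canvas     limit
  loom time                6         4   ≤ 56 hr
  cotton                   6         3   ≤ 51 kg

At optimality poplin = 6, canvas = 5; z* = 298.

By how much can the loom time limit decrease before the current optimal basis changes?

5

Binding constraints: loom time, cotton. The basis is B = [[6,4],[6,3]] with det -6.
Per unit decrease in loom time, x* moves by d = (0.5, -1).
The basis stays optimal until canvas reaches 0; allowable decrease = 5 hr.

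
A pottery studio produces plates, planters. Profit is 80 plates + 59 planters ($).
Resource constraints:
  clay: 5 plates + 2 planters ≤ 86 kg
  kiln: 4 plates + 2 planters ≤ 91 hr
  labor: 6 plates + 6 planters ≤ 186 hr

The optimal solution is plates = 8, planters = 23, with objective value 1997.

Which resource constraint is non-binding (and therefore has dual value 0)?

kiln

clay: 86/86 (binding)
kiln: 78/91 (slack 13)
labor: 186/186 (binding)
By complementary slackness, a constraint with positive slack has shadow price 0 → kiln.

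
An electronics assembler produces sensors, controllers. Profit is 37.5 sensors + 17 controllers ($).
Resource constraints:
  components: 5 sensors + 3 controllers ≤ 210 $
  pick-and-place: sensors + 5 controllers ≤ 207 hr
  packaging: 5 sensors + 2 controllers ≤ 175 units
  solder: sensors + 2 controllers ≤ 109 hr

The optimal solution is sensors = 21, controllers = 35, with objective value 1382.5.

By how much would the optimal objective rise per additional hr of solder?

0

Check each constraint at x*: components 210/210 (tight); pick-and-place 196/207 (slack 11); packaging 175/175 (tight); solder 91/109 (slack 18).
Since pick-and-place, solder are not tight, their duals are 0.
The binding rows give the dual system: 5·y_components + 5·y_packaging = 37.5 and 3·y_components + 2·y_packaging = 17.
Solving: y_components = 2, y_packaging = 5.5.
Shadow price of solder = 0.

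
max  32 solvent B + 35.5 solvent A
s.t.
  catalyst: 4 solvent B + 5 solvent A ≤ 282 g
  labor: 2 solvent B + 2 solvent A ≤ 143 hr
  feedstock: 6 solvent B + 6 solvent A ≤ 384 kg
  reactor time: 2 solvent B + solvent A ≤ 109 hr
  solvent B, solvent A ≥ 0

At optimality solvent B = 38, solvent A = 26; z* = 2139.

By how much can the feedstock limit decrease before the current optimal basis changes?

45.6

Binding constraints: catalyst, feedstock. The basis is B = [[4,5],[6,6]] with det -6.
Per unit decrease in feedstock, x* moves by d = (-0.8333, 0.6667).
The basis stays optimal until solvent B reaches 0; allowable decrease = 45.6 kg.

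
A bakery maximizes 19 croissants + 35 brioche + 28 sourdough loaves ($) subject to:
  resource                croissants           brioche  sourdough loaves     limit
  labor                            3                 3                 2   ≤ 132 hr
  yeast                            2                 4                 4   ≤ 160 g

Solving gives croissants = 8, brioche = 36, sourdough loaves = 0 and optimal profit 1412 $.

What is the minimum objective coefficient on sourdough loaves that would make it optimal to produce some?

Check each constraint at x*: labor 132/132 (tight); yeast 160/160 (tight).
From A_Bᵀ y = c: 3·y_labor + 2·y_yeast = 19; 3·y_labor + 4·y_yeast = 35.
Solving: y_labor = 1, y_yeast = 8.
sourdough loaves enters the basis when its profit ≥ yᵀa₃ = 1·2 + 8·4 = 34.

34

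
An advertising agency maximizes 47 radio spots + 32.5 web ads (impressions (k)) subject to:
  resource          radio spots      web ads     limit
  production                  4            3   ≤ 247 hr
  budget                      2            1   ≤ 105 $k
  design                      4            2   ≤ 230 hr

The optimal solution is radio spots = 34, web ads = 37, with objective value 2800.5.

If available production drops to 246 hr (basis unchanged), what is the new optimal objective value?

Binding: production and budget. Non-binding: design (20 unused).
Slack constraints have shadow price 0 (complementary slackness).
Dual feasibility on the basic columns requires 4·y_production + 2·y_budget = 47, 3·y_production + 1·y_budget = 32.5.
→ y_production = 9 and y_budget = 5.5.
Δz = y_production·Δb = 9 × (-1) = -9, so new z* = 2800.5 − 9 = 2791.5.

2791.5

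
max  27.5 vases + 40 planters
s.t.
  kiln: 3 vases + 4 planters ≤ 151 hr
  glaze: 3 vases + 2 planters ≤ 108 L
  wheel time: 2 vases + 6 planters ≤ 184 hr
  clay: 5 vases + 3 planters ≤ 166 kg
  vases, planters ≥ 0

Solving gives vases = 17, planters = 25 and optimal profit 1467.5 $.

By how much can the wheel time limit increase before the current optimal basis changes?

42.5

Binding constraints: kiln, wheel time. The basis is B = [[3,4],[2,6]] with det 10.
Per unit increase in wheel time, x* moves by d = (-0.4, 0.3).
The basis stays optimal until vases reaches 0; allowable increase = 42.5 hr.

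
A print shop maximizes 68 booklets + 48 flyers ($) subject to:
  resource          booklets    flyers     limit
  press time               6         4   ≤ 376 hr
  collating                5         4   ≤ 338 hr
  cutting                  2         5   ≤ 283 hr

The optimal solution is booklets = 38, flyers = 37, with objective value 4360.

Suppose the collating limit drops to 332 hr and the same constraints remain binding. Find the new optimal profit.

At the optimum: press time uses 376 of 376 (binding); collating uses 338 of 338 (binding); cutting uses 261 of 283 (slack = 22).
Slack constraints have shadow price 0 (complementary slackness).
Dual feasibility on the basic columns requires 6·y_press time + 5·y_collating = 68, 4·y_press time + 4·y_collating = 48.
This yields shadow prices y_press time = 8, y_collating = 4.
Δz = y_collating·Δb = 4 × (-6) = -24, so new z* = 4360 − 24 = 4336.

4336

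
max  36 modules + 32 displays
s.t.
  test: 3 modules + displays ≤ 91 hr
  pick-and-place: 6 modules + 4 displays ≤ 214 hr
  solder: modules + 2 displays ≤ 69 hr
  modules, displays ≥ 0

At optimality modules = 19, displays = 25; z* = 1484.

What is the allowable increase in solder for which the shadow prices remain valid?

38

Binding constraints: pick-and-place, solder. The basis is B = [[6,4],[1,2]] with det 8.
Per unit increase in solder, x* moves by d = (-0.5, 0.75).
The basis stays optimal until modules reaches 0; allowable increase = 38 hr.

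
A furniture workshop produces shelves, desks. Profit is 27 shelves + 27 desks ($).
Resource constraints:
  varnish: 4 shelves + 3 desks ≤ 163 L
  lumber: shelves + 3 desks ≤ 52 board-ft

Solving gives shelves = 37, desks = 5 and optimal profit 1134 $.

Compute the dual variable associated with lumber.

Both varnish and lumber are binding at x*.
From A_Bᵀ y = c: 4·y_varnish + 1·y_lumber = 27; 3·y_varnish + 3·y_lumber = 27.
→ y_varnish = 6 and y_lumber = 3.
Shadow price of lumber = 3.

3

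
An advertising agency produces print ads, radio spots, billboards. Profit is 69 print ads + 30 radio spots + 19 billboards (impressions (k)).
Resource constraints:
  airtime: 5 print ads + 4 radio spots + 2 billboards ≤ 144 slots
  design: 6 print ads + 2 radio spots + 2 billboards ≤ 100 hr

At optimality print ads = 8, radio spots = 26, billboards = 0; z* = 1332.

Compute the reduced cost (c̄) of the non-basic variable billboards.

Check each constraint at x*: airtime 144/144 (tight); design 100/100 (tight).
From A_Bᵀ y = c: 5·y_airtime + 6·y_design = 69; 4·y_airtime + 2·y_design = 30.
This yields shadow prices y_airtime = 3, y_design = 9.
Reduced cost of billboards: c₃ − yᵀa₃ = 19 − (3·2 + 9·2) = 19 − 24 = -5.

-5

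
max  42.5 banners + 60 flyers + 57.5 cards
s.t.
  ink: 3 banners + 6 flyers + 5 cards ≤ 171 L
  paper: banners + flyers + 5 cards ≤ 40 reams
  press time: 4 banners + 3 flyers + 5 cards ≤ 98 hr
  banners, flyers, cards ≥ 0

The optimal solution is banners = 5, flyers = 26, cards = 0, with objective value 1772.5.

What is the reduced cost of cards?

At the optimum: ink uses 171 of 171 (binding); paper uses 31 of 40 (slack = 9); press time uses 98 of 98 (binding).
Since paper is not tight, its dual is 0.
From A_Bᵀ y = c: 3·y_ink + 4·y_press time = 42.5; 6·y_ink + 3·y_press time = 60.
Solving: y_ink = 7.5, y_press time = 5.
Reduced cost of cards: c₃ − yᵀa₃ = 57.5 − (7.5·5 + 5·5) = 57.5 − 62.5 = -5.

-5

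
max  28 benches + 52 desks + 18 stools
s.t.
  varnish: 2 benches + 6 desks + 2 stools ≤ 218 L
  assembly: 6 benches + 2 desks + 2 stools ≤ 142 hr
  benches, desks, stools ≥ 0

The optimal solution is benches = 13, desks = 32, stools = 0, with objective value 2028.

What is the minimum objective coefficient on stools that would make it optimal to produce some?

At the optimum: varnish uses 218 of 218 (binding); assembly uses 142 of 142 (binding).
From A_Bᵀ y = c: 2·y_varnish + 6·y_assembly = 28; 6·y_varnish + 2·y_assembly = 52.
→ y_varnish = 8 and y_assembly = 2.
stools enters the basis when its profit ≥ yᵀa₃ = 8·2 + 2·2 = 20.

20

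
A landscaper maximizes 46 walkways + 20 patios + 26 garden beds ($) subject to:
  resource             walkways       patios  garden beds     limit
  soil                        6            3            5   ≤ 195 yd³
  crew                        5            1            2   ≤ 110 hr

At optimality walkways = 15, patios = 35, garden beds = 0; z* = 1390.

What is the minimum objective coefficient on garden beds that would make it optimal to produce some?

34

At the optimum: soil uses 195 of 195 (binding); crew uses 110 of 110 (binding).
Dual feasibility on the basic columns requires 6·y_soil + 5·y_crew = 46, 3·y_soil + 1·y_crew = 20.
This yields shadow prices y_soil = 6, y_crew = 2.
garden beds enters the basis when its profit ≥ yᵀa₃ = 6·5 + 2·2 = 34.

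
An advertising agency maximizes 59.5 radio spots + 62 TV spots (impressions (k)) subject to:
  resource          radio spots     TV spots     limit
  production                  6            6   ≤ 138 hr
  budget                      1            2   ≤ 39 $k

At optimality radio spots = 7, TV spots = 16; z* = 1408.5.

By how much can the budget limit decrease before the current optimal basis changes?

16

Binding constraints: production, budget. The basis is B = [[6,6],[1,2]] with det 6.
Per unit decrease in budget, x* moves by d = (1, -1).
The basis stays optimal until TV spots reaches 0; allowable decrease = 16 $k.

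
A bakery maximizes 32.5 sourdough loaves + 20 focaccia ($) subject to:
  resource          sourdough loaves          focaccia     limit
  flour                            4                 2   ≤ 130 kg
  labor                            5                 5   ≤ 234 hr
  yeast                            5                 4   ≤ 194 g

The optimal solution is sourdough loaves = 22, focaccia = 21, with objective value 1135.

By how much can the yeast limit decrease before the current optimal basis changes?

Binding constraints: flour, yeast. The basis is B = [[4,2],[5,4]] with det 6.
Per unit decrease in yeast, x* moves by d = (0.3333, -0.6667).
The basis stays optimal until focaccia reaches 0; allowable decrease = 31.5 g.

31.5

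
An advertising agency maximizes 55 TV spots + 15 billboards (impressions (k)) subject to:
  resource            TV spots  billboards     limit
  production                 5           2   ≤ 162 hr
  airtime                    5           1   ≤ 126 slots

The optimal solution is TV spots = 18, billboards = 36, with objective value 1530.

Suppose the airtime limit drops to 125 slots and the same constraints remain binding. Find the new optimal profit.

1523

At the optimum: production uses 162 of 162 (binding); airtime uses 126 of 126 (binding).
Dual feasibility on the basic columns requires 5·y_production + 5·y_airtime = 55, 2·y_production + 1·y_airtime = 15.
Solving: y_production = 4, y_airtime = 7.
Δz = y_airtime·Δb = 7 × (-1) = -7, so new z* = 1530 − 7 = 1523.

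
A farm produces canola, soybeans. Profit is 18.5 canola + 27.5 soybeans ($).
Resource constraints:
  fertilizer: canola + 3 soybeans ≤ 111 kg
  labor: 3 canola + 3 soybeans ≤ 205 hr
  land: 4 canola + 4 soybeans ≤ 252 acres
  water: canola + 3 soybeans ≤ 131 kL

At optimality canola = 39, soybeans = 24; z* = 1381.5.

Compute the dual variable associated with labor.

0

Check each constraint at x*: fertilizer 111/111 (tight); labor 189/205 (slack 16); land 252/252 (tight); water 111/131 (slack 20).
By complementary slackness, y = 0 for the non-binding constraints.
The binding rows give the dual system: 1·y_fertilizer + 4·y_land = 18.5 and 3·y_fertilizer + 4·y_land = 27.5.
→ y_fertilizer = 4.5 and y_land = 3.5.
Shadow price of labor = 0.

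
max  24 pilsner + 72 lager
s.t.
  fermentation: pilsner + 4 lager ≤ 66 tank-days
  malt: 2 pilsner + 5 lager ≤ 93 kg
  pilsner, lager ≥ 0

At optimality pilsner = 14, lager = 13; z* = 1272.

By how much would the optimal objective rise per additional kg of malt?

Both fermentation and malt are binding at x*.
Dual feasibility on the basic columns requires 1·y_fermentation + 2·y_malt = 24, 4·y_fermentation + 5·y_malt = 72.
Solving: y_fermentation = 8, y_malt = 8.
Shadow price of malt = 8.

8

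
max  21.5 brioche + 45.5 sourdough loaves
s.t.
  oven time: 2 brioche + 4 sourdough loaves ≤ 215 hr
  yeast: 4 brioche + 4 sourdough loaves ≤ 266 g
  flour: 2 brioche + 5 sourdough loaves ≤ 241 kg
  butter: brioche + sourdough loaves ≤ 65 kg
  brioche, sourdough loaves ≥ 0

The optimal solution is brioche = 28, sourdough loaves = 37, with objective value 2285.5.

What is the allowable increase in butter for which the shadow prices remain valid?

Binding constraints: flour, butter. The basis is B = [[2,5],[1,1]] with det -3.
Per unit increase in butter, x* moves by d = (1.6667, -0.6667).
The basis stays optimal until yeast becomes binding; allowable increase = 1.5 kg.

1.5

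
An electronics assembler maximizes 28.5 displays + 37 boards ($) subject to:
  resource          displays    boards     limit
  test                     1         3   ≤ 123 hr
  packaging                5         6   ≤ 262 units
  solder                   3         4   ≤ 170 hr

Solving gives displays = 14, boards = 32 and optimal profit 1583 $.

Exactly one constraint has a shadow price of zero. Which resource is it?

test

test: 110/123 (slack 13)
packaging: 262/262 (binding)
solder: 170/170 (binding)
By complementary slackness, a constraint with positive slack has shadow price 0 → test.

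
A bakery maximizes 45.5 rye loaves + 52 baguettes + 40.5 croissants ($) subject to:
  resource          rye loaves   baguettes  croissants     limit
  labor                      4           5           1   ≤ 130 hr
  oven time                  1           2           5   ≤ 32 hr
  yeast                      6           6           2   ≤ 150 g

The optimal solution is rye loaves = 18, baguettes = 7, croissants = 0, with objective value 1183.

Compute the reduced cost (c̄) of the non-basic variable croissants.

-5

Check each constraint at x*: labor 107/130 (slack 23); oven time 32/32 (tight); yeast 150/150 (tight).
Since labor is not tight, its dual is 0.
Dual feasibility on the basic columns requires 1·y_oven time + 6·y_yeast = 45.5, 2·y_oven time + 6·y_yeast = 52.
This yields shadow prices y_oven time = 6.5, y_yeast = 6.5.
Reduced cost of croissants: c₃ − yᵀa₃ = 40.5 − (6.5·5 + 6.5·2) = 40.5 − 45.5 = -5.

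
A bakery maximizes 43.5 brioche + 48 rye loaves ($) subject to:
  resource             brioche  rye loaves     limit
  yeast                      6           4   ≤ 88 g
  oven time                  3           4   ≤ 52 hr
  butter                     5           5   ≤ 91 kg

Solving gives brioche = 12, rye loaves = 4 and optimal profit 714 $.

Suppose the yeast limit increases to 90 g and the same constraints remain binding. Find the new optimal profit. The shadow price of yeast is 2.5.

Δb = 2, so new z* = 714 + (2.5)·(2) = 714 + 5 = 719.

719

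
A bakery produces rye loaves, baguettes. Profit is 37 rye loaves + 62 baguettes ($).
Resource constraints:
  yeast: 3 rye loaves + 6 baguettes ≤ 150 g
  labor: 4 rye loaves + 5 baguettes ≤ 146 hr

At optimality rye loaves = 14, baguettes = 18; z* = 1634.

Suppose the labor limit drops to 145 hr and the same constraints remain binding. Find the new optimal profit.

Both yeast and labor are binding at x*.
The binding rows give the dual system: 3·y_yeast + 4·y_labor = 37 and 6·y_yeast + 5·y_labor = 62.
Solving: y_yeast = 7, y_labor = 4.
Δz = y_labor·Δb = 4 × (-1) = -4, so new z* = 1634 − 4 = 1630.

1630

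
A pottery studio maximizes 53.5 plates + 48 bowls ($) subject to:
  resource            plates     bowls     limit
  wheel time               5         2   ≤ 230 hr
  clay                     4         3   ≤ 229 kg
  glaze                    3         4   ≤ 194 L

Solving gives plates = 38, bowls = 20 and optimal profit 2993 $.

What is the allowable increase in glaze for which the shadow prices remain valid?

34

Binding constraints: wheel time, glaze. The basis is B = [[5,2],[3,4]] with det 14.
Per unit increase in glaze, x* moves by d = (-0.1429, 0.3571).
The basis stays optimal until clay becomes binding; allowable increase = 34 L.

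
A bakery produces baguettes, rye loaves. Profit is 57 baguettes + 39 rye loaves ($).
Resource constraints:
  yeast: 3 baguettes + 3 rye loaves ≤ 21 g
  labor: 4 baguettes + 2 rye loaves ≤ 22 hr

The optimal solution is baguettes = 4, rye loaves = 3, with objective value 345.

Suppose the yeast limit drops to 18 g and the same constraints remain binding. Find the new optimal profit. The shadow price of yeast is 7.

324

Δb = -3, so new z* = 345 + (7)·(-3) = 345 − 21 = 324.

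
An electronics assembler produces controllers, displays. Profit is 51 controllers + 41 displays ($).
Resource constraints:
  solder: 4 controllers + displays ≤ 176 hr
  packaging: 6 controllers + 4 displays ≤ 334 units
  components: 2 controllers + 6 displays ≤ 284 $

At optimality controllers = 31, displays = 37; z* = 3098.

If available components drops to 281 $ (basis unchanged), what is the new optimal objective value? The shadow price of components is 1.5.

Δb = -3, so new z* = 3098 + (1.5)·(-3) = 3098 − 4.5 = 3093.5.

3093.5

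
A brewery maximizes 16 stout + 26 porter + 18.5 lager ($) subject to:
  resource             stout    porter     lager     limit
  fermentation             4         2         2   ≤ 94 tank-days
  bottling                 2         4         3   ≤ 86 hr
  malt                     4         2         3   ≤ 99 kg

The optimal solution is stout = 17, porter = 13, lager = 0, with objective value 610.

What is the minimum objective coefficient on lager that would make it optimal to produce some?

20

Check each constraint at x*: fermentation 94/94 (tight); bottling 86/86 (tight); malt 94/99 (slack 5).
Slack constraints have shadow price 0 (complementary slackness).
Dual feasibility on the basic columns requires 4·y_fermentation + 2·y_bottling = 16, 2·y_fermentation + 4·y_bottling = 26.
→ y_fermentation = 1 and y_bottling = 6.
lager enters the basis when its profit ≥ yᵀa₃ = 1·2 + 6·3 = 20.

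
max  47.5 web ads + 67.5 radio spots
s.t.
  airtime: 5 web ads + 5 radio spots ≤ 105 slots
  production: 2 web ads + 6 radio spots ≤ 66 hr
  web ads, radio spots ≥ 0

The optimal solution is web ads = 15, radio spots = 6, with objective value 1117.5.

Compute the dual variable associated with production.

5

At the optimum: airtime uses 105 of 105 (binding); production uses 66 of 66 (binding).
Dual feasibility on the basic columns requires 5·y_airtime + 2·y_production = 47.5, 5·y_airtime + 6·y_production = 67.5.
This yields shadow prices y_airtime = 7.5, y_production = 5.
Shadow price of production = 5.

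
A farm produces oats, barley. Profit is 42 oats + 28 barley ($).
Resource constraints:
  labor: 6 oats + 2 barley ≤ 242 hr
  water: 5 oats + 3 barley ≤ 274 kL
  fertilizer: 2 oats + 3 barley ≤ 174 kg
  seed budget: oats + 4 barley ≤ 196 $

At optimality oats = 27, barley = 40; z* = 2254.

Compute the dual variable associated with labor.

At the optimum: labor uses 242 of 242 (binding); water uses 255 of 274 (slack = 19); fertilizer uses 174 of 174 (binding); seed budget uses 187 of 196 (slack = 9).
By complementary slackness, y = 0 for the non-binding constraints.
From A_Bᵀ y = c: 6·y_labor + 2·y_fertilizer = 42; 2·y_labor + 3·y_fertilizer = 28.
Solving: y_labor = 5, y_fertilizer = 6.
Shadow price of labor = 5.

5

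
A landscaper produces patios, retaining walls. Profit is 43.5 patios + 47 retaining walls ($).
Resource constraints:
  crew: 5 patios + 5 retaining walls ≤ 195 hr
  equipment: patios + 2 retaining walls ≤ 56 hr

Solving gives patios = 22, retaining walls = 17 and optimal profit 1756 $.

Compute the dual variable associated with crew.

Check each constraint at x*: crew 195/195 (tight); equipment 56/56 (tight).
From A_Bᵀ y = c: 5·y_crew + 1·y_equipment = 43.5; 5·y_crew + 2·y_equipment = 47.
→ y_crew = 8 and y_equipment = 3.5.
Shadow price of crew = 8.

8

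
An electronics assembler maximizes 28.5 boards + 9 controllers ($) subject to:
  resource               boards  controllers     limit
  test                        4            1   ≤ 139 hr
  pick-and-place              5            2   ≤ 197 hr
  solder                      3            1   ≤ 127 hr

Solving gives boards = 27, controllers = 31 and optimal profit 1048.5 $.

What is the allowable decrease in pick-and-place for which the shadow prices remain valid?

23.25

Binding constraints: test, pick-and-place. The basis is B = [[4,1],[5,2]] with det 3.
Per unit decrease in pick-and-place, x* moves by d = (0.3333, -1.3333).
The basis stays optimal until controllers reaches 0; allowable decrease = 23.25 hr.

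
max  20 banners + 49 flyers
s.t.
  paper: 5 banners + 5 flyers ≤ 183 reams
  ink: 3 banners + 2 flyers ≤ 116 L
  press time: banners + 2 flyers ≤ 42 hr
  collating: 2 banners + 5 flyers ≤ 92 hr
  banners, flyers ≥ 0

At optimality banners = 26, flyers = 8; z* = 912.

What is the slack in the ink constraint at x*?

ink used = 3·26 + 2·8 = 94; slack = 116 − 94 = 22.

22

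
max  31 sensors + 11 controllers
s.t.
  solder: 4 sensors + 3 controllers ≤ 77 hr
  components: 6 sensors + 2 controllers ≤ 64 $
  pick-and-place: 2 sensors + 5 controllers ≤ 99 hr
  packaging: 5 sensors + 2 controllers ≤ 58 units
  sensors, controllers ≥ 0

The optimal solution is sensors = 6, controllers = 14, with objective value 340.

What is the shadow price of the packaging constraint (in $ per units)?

2

At the optimum: solder uses 66 of 77 (slack = 11); components uses 64 of 64 (binding); pick-and-place uses 82 of 99 (slack = 17); packaging uses 58 of 58 (binding).
Since solder, pick-and-place are not tight, their duals are 0.
The binding rows give the dual system: 6·y_components + 5·y_packaging = 31 and 2·y_components + 2·y_packaging = 11.
Solving: y_components = 3.5, y_packaging = 2.
Shadow price of packaging = 2.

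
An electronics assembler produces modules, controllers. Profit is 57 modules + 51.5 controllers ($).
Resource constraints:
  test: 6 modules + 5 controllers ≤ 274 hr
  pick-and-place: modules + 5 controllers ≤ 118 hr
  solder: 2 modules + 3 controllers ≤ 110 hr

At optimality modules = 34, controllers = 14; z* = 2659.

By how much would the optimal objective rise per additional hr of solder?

3

Check each constraint at x*: test 274/274 (tight); pick-and-place 104/118 (slack 14); solder 110/110 (tight).
By complementary slackness, y = 0 for the non-binding constraint.
From A_Bᵀ y = c: 6·y_test + 2·y_solder = 57; 5·y_test + 3·y_solder = 51.5.
Solving: y_test = 8.5, y_solder = 3.
Shadow price of solder = 3.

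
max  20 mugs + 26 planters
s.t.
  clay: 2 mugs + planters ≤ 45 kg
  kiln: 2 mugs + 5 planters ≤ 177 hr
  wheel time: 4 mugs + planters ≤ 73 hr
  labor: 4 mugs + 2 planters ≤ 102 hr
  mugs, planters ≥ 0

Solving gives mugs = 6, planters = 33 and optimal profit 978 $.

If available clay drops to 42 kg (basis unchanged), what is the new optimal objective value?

960

Check each constraint at x*: clay 45/45 (tight); kiln 177/177 (tight); wheel time 57/73 (slack 16); labor 90/102 (slack 12).
Since wheel time, labor are not tight, their duals are 0.
Dual feasibility on the basic columns requires 2·y_clay + 2·y_kiln = 20, 1·y_clay + 5·y_kiln = 26.
→ y_clay = 6 and y_kiln = 4.
Δz = y_clay·Δb = 6 × (-3) = -18, so new z* = 978 − 18 = 960.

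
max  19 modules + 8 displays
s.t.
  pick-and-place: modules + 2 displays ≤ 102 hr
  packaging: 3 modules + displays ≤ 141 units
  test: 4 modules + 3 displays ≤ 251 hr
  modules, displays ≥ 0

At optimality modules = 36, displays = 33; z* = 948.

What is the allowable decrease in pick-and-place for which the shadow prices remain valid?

55

Binding constraints: pick-and-place, packaging. The basis is B = [[1,2],[3,1]] with det -5.
Per unit decrease in pick-and-place, x* moves by d = (0.2, -0.6).
The basis stays optimal until displays reaches 0; allowable decrease = 55 hr.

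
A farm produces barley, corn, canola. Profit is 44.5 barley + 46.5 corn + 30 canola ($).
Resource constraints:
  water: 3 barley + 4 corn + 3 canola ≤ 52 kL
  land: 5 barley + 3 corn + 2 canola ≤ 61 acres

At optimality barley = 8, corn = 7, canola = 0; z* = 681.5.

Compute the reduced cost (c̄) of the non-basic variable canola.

Check each constraint at x*: water 52/52 (tight); land 61/61 (tight).
The binding rows give the dual system: 3·y_water + 5·y_land = 44.5 and 4·y_water + 3·y_land = 46.5.
Solving: y_water = 9, y_land = 3.5.
Reduced cost of canola: c₃ − yᵀa₃ = 30 − (9·3 + 3.5·2) = 30 − 34 = -4.

-4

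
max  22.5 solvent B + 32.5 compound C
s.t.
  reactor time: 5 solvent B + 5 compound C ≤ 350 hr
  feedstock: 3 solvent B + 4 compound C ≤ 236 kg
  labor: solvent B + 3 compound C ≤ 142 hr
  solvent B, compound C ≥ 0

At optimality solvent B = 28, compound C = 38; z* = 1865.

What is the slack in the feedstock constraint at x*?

feedstock used = 3·28 + 4·38 = 236; slack = 236 − 236 = 0.

0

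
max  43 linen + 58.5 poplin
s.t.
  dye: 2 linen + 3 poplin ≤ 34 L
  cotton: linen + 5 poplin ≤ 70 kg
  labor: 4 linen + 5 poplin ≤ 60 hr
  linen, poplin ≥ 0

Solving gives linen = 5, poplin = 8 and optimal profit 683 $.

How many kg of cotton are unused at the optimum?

cotton used = 1·5 + 5·8 = 45; slack = 70 − 45 = 25.

25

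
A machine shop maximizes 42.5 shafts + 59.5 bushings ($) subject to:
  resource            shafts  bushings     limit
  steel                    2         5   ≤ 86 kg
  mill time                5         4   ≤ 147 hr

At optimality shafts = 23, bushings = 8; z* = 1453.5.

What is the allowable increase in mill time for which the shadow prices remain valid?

Binding constraints: steel, mill time. The basis is B = [[2,5],[5,4]] with det -17.
Per unit increase in mill time, x* moves by d = (0.2941, -0.1176).
The basis stays optimal until bushings reaches 0; allowable increase = 68 hr.

68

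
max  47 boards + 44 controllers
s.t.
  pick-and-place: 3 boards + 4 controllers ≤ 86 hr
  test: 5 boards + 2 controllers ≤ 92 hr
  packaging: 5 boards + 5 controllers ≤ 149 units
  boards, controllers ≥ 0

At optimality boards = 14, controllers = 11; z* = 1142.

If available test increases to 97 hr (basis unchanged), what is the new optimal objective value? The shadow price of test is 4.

Δb = 5, so new z* = 1142 + (4)·(5) = 1142 + 20 = 1162.

1162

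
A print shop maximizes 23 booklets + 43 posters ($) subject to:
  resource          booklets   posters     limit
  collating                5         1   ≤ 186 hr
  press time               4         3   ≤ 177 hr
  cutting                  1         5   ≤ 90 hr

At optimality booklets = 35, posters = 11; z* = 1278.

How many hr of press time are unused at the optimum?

press time used = 4·35 + 3·11 = 173; slack = 177 − 173 = 4.

4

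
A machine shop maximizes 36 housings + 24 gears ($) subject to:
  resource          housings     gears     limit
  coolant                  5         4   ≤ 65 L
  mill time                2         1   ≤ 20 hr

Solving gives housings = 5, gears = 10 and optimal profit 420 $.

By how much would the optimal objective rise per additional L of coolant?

4

Check each constraint at x*: coolant 65/65 (tight); mill time 20/20 (tight).
The binding rows give the dual system: 5·y_coolant + 2·y_mill time = 36 and 4·y_coolant + 1·y_mill time = 24.
→ y_coolant = 4 and y_mill time = 8.
Shadow price of coolant = 4.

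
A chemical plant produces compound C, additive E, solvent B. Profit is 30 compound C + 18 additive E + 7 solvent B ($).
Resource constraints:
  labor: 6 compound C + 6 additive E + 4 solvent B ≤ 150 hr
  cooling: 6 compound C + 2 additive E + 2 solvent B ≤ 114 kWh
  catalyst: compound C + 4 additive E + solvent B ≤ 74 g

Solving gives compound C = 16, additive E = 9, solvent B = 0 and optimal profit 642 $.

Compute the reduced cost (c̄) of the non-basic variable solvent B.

Binding: labor and cooling. Non-binding: catalyst (22 unused).
Since catalyst is not tight, its dual is 0.
From A_Bᵀ y = c: 6·y_labor + 6·y_cooling = 30; 6·y_labor + 2·y_cooling = 18.
This yields shadow prices y_labor = 2, y_cooling = 3.
Reduced cost of solvent B: c₃ − yᵀa₃ = 7 − (2·4 + 3·2) = 7 − 14 = -7.

-7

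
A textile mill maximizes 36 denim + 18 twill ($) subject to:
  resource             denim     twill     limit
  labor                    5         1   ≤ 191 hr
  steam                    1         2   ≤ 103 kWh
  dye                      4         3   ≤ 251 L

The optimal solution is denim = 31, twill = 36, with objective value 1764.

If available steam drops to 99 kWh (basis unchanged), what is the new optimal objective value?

1740

At the optimum: labor uses 191 of 191 (binding); steam uses 103 of 103 (binding); dye uses 232 of 251 (slack = 19).
Slack constraints have shadow price 0 (complementary slackness).
Dual feasibility on the basic columns requires 5·y_labor + 1·y_steam = 36, 1·y_labor + 2·y_steam = 18.
This yields shadow prices y_labor = 6, y_steam = 6.
Δz = y_steam·Δb = 6 × (-4) = -24, so new z* = 1764 − 24 = 1740.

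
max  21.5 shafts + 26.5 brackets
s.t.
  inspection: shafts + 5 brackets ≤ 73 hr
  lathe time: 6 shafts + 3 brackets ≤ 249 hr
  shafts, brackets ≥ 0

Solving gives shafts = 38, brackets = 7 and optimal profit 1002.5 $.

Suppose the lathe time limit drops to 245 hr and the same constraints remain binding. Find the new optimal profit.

990.5

At the optimum: inspection uses 73 of 73 (binding); lathe time uses 249 of 249 (binding).
Dual feasibility on the basic columns requires 1·y_inspection + 6·y_lathe time = 21.5, 5·y_inspection + 3·y_lathe time = 26.5.
Solving: y_inspection = 3.5, y_lathe time = 3.
Δz = y_lathe time·Δb = 3 × (-4) = -12, so new z* = 1002.5 − 12 = 990.5.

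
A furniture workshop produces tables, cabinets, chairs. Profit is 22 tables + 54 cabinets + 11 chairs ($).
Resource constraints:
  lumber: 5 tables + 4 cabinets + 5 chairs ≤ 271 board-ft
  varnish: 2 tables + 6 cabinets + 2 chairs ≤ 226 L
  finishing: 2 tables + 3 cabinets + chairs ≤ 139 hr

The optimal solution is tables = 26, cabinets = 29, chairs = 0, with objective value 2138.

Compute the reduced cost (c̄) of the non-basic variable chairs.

Check each constraint at x*: lumber 246/271 (slack 25); varnish 226/226 (tight); finishing 139/139 (tight).
By complementary slackness, y = 0 for the non-binding constraint.
Dual feasibility on the basic columns requires 2·y_varnish + 2·y_finishing = 22, 6·y_varnish + 3·y_finishing = 54.
This yields shadow prices y_varnish = 7, y_finishing = 4.
Reduced cost of chairs: c₃ − yᵀa₃ = 11 − (7·2 + 4·1) = 11 − 18 = -7.

-7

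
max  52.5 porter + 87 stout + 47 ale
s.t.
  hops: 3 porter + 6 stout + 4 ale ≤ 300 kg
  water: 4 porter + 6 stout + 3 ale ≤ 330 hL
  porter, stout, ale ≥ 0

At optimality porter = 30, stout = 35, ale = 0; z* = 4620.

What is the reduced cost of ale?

Both hops and water are binding at x*.
The binding rows give the dual system: 3·y_hops + 4·y_water = 52.5 and 6·y_hops + 6·y_water = 87.
→ y_hops = 5.5 and y_water = 9.
Reduced cost of ale: c₃ − yᵀa₃ = 47 − (5.5·4 + 9·3) = 47 − 49 = -2.

-2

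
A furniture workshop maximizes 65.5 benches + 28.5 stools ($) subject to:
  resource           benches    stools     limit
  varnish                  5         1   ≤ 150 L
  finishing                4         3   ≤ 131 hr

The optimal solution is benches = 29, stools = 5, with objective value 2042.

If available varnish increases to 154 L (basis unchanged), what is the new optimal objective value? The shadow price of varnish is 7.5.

Δb = 4, so new z* = 2042 + (7.5)·(4) = 2042 + 30 = 2072.

2072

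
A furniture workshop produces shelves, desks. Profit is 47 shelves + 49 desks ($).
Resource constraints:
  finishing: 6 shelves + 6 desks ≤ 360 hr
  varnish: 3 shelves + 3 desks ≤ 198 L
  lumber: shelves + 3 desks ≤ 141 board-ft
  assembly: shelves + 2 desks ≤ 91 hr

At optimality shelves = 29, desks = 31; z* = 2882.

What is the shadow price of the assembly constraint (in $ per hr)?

2

At the optimum: finishing uses 360 of 360 (binding); varnish uses 180 of 198 (slack = 18); lumber uses 122 of 141 (slack = 19); assembly uses 91 of 91 (binding).
Slack constraints have shadow price 0 (complementary slackness).
The binding rows give the dual system: 6·y_finishing + 1·y_assembly = 47 and 6·y_finishing + 2·y_assembly = 49.
Solving: y_finishing = 7.5, y_assembly = 2.
Shadow price of assembly = 2.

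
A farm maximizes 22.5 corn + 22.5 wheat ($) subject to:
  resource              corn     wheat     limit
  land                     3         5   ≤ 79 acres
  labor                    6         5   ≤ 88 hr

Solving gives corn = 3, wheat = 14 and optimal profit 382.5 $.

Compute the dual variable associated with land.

Both land and labor are binding at x*.
The binding rows give the dual system: 3·y_land + 6·y_labor = 22.5 and 5·y_land + 5·y_labor = 22.5.
This yields shadow prices y_land = 1.5, y_labor = 3.
Shadow price of land = 1.5.

1.5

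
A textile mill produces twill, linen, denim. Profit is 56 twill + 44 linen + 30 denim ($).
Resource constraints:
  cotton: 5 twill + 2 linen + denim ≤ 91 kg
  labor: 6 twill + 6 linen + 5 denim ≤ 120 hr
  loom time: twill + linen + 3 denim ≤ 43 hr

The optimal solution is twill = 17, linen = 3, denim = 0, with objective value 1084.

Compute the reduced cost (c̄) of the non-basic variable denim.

Binding: cotton and labor. Non-binding: loom time (23 unused).
Slack constraints have shadow price 0 (complementary slackness).
The binding rows give the dual system: 5·y_cotton + 6·y_labor = 56 and 2·y_cotton + 6·y_labor = 44.
Solving: y_cotton = 4, y_labor = 6.
Reduced cost of denim: c₃ − yᵀa₃ = 30 − (4·1 + 6·5) = 30 − 34 = -4.

-4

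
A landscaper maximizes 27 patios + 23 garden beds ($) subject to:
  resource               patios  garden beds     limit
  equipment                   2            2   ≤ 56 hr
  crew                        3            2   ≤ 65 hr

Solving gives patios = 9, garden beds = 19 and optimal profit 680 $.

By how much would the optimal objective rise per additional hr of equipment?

7.5

Check each constraint at x*: equipment 56/56 (tight); crew 65/65 (tight).
Dual feasibility on the basic columns requires 2·y_equipment + 3·y_crew = 27, 2·y_equipment + 2·y_crew = 23.
Solving: y_equipment = 7.5, y_crew = 4.
Shadow price of equipment = 7.5.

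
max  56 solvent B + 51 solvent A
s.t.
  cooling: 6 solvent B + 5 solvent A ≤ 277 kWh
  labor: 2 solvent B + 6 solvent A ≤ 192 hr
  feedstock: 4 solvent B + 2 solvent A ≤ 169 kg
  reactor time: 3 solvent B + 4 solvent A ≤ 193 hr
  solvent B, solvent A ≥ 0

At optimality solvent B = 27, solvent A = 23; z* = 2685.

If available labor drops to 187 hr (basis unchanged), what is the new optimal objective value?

At the optimum: cooling uses 277 of 277 (binding); labor uses 192 of 192 (binding); feedstock uses 154 of 169 (slack = 15); reactor time uses 173 of 193 (slack = 20).
By complementary slackness, y = 0 for the non-binding constraints.
The binding rows give the dual system: 6·y_cooling + 2·y_labor = 56 and 5·y_cooling + 6·y_labor = 51.
→ y_cooling = 9 and y_labor = 1.
Δz = y_labor·Δb = 1 × (-5) = -5, so new z* = 2685 − 5 = 2680.

2680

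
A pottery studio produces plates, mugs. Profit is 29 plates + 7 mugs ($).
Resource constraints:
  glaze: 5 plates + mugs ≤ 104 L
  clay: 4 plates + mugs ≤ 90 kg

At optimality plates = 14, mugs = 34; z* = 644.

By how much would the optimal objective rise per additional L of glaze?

1

At the optimum: glaze uses 104 of 104 (binding); clay uses 90 of 90 (binding).
The binding rows give the dual system: 5·y_glaze + 4·y_clay = 29 and 1·y_glaze + 1·y_clay = 7.
→ y_glaze = 1 and y_clay = 6.
Shadow price of glaze = 1.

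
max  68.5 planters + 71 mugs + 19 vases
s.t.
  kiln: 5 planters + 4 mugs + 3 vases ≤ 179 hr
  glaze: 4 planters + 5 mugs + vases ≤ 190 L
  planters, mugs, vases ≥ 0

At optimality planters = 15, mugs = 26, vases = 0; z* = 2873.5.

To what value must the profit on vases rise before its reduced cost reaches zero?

28.5

Check each constraint at x*: kiln 179/179 (tight); glaze 190/190 (tight).
From A_Bᵀ y = c: 5·y_kiln + 4·y_glaze = 68.5; 4·y_kiln + 5·y_glaze = 71.
→ y_kiln = 6.5 and y_glaze = 9.
vases enters the basis when its profit ≥ yᵀa₃ = 6.5·3 + 9·1 = 28.5.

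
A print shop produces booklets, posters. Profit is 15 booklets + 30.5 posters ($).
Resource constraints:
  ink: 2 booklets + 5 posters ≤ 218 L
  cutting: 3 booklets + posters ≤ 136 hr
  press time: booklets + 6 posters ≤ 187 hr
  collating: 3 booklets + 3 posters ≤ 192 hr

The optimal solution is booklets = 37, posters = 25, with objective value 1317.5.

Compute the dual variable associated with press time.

Binding: cutting and press time. Non-binding: ink (19 unused), collating (6 unused).
By complementary slackness, y = 0 for the non-binding constraints.
Dual feasibility on the basic columns requires 3·y_cutting + 1·y_press time = 15, 1·y_cutting + 6·y_press time = 30.5.
This yields shadow prices y_cutting = 3.5, y_press time = 4.5.
Shadow price of press time = 4.5.

4.5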